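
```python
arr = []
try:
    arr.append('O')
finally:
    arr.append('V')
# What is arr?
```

Step-by-step execution trace:
1. try: `arr.append('O')` → arr = ['O'].
2. The try body completes without raising.
3. finally always runs: `arr.append('V')` → arr = ['O', 'V'].
Result: ['O', 'V']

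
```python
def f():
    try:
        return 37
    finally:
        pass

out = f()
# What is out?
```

Step-by-step execution trace:
1. `f()` enters try: `return 37` sets pending return value 37.
2. Before returning, `finally: pass` runs (no effect).
3. f() returns 37 → out = 37.
Result: 37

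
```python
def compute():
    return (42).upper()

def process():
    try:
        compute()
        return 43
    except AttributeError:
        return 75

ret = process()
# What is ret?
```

Step-by-step execution trace:
1. `process()` calls `compute()`.
2. `compute()` evaluates `(42).upper()`, which raises AttributeError; it propagates to the caller.
3. `return 43` is not reached.
4. `except AttributeError` in process matches → returns 75.
5. ret = 75.
Result: 75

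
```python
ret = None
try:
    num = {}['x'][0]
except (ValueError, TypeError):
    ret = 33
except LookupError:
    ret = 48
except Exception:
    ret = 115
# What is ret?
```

Step-by-step execution trace:
1. `num = {}['x'][0]` raises KeyError.
2. `except (ValueError, TypeError)` does not match KeyError; skipped.
3. `except LookupError` matches (KeyError is a subclass of LookupError) → ret = 48.
4. `except Exception` is not reached.
Result: 48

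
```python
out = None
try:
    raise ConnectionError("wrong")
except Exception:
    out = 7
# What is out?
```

Step-by-step execution trace:
1. `raise ConnectionError(...)` raises ConnectionError.
2. `except Exception` matches (ConnectionError is a subclass of Exception) → out = 7.
Result: 7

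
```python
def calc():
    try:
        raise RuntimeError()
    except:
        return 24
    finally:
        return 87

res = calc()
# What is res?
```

Step-by-step execution trace:
1. `calc()` enters try: `raise RuntimeError()` raises RuntimeError.
2. bare `except` matches → `return 24` sets pending return value 24.
3. Before returning, `finally: return 87` runs and overrides the pending return.
4. calc() returns 87 → res = 87.
Result: 87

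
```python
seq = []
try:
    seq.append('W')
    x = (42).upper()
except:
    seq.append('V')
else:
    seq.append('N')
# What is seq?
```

Step-by-step execution trace:
1. try: `seq.append('W')` → seq = ['W'].
2. `x = (42).upper()` raises AttributeError.
3. bare `except` matches → `seq.append('V')` → seq = ['W', 'V'].
4. `else` is skipped (an exception was raised).
Result: ['W', 'V']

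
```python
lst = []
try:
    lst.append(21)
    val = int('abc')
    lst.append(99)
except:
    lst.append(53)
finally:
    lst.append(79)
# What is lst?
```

Step-by-step execution trace:
1. try: `lst.append(21)` → lst = [21].
2. `val = int('abc')` raises ValueError; `lst.append(99)` is not reached.
3. bare `except` matches → `lst.append(53)` → lst = [21, 53].
4. finally always runs: `lst.append(79)` → lst = [21, 53, 79].
Result: [21, 53, 79]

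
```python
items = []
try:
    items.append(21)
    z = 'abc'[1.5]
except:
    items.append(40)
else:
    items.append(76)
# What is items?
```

Step-by-step execution trace:
1. try: `items.append(21)` → items = [21].
2. `z = 'abc'[1.5]` raises TypeError.
3. bare `except` matches → `items.append(40)` → items = [21, 40].
4. `else` is skipped (an exception was raised).
Result: [21, 40]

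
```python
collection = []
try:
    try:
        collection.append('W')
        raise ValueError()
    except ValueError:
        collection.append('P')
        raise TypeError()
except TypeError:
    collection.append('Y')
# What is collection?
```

Step-by-step execution trace:
1. Inner try: `collection.append('W')` → collection = ['W'].
2. `raise ValueError()` raises ValueError.
3. Inner `except ValueError` matches → `collection.append('P')` → collection = ['W', 'P'].
4. `raise TypeError()` raises TypeError; propagates to outer try.
5. Outer `except TypeError` matches → `collection.append('Y')` → collection = ['W', 'P', 'Y'].
Result: ['W', 'P', 'Y']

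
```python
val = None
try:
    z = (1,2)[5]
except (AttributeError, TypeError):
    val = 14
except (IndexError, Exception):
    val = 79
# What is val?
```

Step-by-step execution trace:
1. `z = (1,2)[5]` raises IndexError.
2. `except (AttributeError, TypeError)` does not match IndexError; skipped.
3. `except (IndexError, Exception)` matches (IndexError is in the tuple) → val = 79.
Result: 79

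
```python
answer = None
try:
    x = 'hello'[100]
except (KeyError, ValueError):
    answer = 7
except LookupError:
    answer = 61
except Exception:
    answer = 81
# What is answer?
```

Step-by-step execution trace:
1. `x = 'hello'[100]` raises IndexError.
2. `except (KeyError, ValueError)` does not match IndexError; skipped.
3. `except LookupError` matches (IndexError is a subclass of LookupError) → answer = 61.
4. `except Exception` is not reached.
Result: 61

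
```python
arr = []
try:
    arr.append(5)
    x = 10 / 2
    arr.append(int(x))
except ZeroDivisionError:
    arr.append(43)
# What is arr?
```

Step-by-step execution trace:
1. try: `arr.append(5)` → arr = [5].
2. `x = 10 / 2` → x = 5.0. No exception raised.
3. `arr.append(int(x))` → arr = [5, 5].
4. `except ZeroDivisionError` is skipped (no exception was raised).
Result: [5, 5]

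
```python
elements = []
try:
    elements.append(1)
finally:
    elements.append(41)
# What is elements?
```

Step-by-step execution trace:
1. try: `elements.append(1)` → elements = [1].
2. The try body completes without raising.
3. finally always runs: `elements.append(41)` → elements = [1, 41].
Result: [1, 41]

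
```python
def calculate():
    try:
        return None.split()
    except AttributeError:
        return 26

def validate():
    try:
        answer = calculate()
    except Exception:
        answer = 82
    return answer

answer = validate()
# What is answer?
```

Step-by-step execution trace:
1. `validate()` calls `calculate()`.
2. In calculate: `None.split()` raises AttributeError; `except AttributeError` catches it → returns 26.
3. In validate: `answer = calculate()` → answer = 26. No exception reaches validate.
4. `except Exception` is skipped; validate returns 26.
5. answer = 26.
Result: 26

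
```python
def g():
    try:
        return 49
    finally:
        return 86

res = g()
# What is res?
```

Step-by-step execution trace:
1. `g()` enters try: `return 49` sets pending return value 49.
2. Before returning, `finally: return 86` runs and overrides the pending return.
3. g() returns 86 → res = 86.
Result: 86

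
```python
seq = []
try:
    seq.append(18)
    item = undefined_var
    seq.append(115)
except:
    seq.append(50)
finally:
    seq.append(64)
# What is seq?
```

Step-by-step execution trace:
1. try: `seq.append(18)` → seq = [18].
2. `item = undefined_var` raises NameError; `seq.append(115)` is not reached.
3. bare `except` matches → `seq.append(50)` → seq = [18, 50].
4. finally always runs: `seq.append(64)` → seq = [18, 50, 64].
Result: [18, 50, 64]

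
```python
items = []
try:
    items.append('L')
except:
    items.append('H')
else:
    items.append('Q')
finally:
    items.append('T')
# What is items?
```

Step-by-step execution trace:
1. try: `items.append('L')` → items = ['L']. No exception raised.
2. `except` is skipped.
3. `else` runs: `items.append('Q')` → items = ['L', 'Q'].
4. `finally` always runs: `items.append('T')` → items = ['L', 'Q', 'T'].
Result: ['L', 'Q', 'T']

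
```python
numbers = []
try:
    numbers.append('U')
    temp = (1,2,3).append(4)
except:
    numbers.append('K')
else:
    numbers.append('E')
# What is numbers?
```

Step-by-step execution trace:
1. try: `numbers.append('U')` → numbers = ['U'].
2. `temp = (1,2,3).append(4)` raises AttributeError.
3. bare `except` matches → `numbers.append('K')` → numbers = ['U', 'K'].
4. `else` is skipped (an exception was raised).
Result: ['U', 'K']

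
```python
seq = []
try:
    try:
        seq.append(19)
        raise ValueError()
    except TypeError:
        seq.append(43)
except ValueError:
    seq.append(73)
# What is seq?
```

Step-by-step execution trace:
1. Inner try: `seq.append(19)` → seq = [19].
2. `raise ValueError()` raises ValueError.
3. Inner `except TypeError` does not match ValueError; exception propagates to outer try.
4. Outer `except ValueError` matches → `seq.append(73)` → seq = [19, 73].
Result: [19, 73]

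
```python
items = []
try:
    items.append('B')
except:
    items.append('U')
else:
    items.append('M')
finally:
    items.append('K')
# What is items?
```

Step-by-step execution trace:
1. try: `items.append('B')` → items = ['B']. No exception raised.
2. `except` is skipped.
3. `else` runs: `items.append('M')` → items = ['B', 'M'].
4. `finally` always runs: `items.append('K')` → items = ['B', 'M', 'K'].
Result: ['B', 'M', 'K']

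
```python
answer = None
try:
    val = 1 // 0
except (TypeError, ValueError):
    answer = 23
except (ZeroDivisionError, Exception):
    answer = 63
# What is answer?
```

Step-by-step execution trace:
1. `val = 1 // 0` raises ZeroDivisionError.
2. `except (TypeError, ValueError)` does not match ZeroDivisionError; skipped.
3. `except (ZeroDivisionError, Exception)` matches (ZeroDivisionError is in the tuple) → answer = 63.
Result: 63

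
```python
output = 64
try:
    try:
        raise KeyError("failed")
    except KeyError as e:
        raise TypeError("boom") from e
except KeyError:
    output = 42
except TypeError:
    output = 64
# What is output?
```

Step-by-step execution trace:
1. Inner try raises KeyError; inner `except KeyError as e` catches it.
2. `raise TypeError(...) from e` raises TypeError (KeyError is attached as __cause__, but only TypeError is active).
3. Outer `except KeyError` does not match TypeError; skipped.
4. Outer `except TypeError` matches → output = 64.
Result: 64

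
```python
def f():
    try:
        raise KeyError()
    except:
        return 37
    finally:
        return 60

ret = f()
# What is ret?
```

Step-by-step execution trace:
1. `f()` enters try: `raise KeyError()` raises KeyError.
2. bare `except` matches → `return 37` sets pending return value 37.
3. Before returning, `finally: return 60` runs and overrides the pending return.
4. f() returns 60 → ret = 60.
Result: 60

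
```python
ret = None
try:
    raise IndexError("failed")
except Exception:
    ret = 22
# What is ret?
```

Step-by-step execution trace:
1. `raise IndexError(...)` raises IndexError.
2. `except Exception` matches (IndexError is a subclass of Exception) → ret = 22.
Result: 22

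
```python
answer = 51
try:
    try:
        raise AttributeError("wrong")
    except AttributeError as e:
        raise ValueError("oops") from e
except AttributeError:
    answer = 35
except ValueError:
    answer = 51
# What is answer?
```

Step-by-step execution trace:
1. Inner try raises AttributeError; inner `except AttributeError as e` catches it.
2. `raise ValueError(...) from e` raises ValueError (AttributeError is attached as __cause__, but only ValueError is active).
3. Outer `except AttributeError` does not match ValueError; skipped.
4. Outer `except ValueError` matches → answer = 51.
Result: 51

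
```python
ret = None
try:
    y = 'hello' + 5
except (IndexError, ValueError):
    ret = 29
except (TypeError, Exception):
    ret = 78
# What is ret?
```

Step-by-step execution trace:
1. `y = 'hello' + 5` raises TypeError.
2. `except (IndexError, ValueError)` does not match TypeError; skipped.
3. `except (TypeError, Exception)` matches (TypeError is in the tuple) → ret = 78.
Result: 78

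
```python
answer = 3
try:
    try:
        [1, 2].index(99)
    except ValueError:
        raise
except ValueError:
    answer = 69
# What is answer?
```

Step-by-step execution trace:
1. Inner try: `[1, 2].index(99)` raises ValueError.
2. Inner `except ValueError` matches; bare `raise` re-raises the same ValueError.
3. Outer `except ValueError` matches → answer = 69.
Result: 69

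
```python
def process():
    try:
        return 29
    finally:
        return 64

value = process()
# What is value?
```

Step-by-step execution trace:
1. `process()` enters try: `return 29` sets pending return value 29.
2. Before returning, `finally: return 64` runs and overrides the pending return.
3. process() returns 64 → value = 64.
Result: 64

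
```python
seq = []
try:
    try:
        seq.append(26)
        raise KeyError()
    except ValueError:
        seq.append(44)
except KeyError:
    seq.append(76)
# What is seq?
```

Step-by-step execution trace:
1. Inner try: `seq.append(26)` → seq = [26].
2. `raise KeyError()` raises KeyError.
3. Inner `except ValueError` does not match KeyError; exception propagates to outer try.
4. Outer `except KeyError` matches → `seq.append(76)` → seq = [26, 76].
Result: [26, 76]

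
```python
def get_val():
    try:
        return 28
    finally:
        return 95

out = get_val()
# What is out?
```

Step-by-step execution trace:
1. `get_val()` enters try: `return 28` sets pending return value 28.
2. Before returning, `finally: return 95` runs and overrides the pending return.
3. get_val() returns 95 → out = 95.
Result: 95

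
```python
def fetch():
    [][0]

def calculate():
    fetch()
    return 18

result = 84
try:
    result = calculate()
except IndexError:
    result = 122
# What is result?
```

Step-by-step execution trace:
1. result starts at 84.
2. try: `calculate()` calls `fetch()`.
3. `fetch()` evaluates `[][0]`, which raises IndexError; it propagates through calculate (uncaught).
4. `return 18` in calculate is not reached; the assignment to result does not complete.
5. `except IndexError` matches → result = 122.
Result: 122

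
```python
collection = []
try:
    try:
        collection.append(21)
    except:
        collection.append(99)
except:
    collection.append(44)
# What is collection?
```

Step-by-step execution trace:
1. Inner try: `collection.append(21)` → collection = [21]. No exception raised.
2. Inner `except` is skipped.
3. Inner try completes normally; outer `except` is skipped.
Result: [21]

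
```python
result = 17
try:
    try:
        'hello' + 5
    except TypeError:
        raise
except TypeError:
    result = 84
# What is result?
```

Step-by-step execution trace:
1. Inner try: `'hello' + 5` raises TypeError.
2. Inner `except TypeError` matches; bare `raise` re-raises the same TypeError.
3. Outer `except TypeError` matches → result = 84.
Result: 84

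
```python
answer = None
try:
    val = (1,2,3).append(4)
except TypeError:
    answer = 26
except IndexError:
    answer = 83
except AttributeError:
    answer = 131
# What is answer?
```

Step-by-step execution trace:
1. `val = (1,2,3).append(4)` raises AttributeError.
2. `except TypeError` does not match AttributeError; skipped.
3. `except IndexError` does not match AttributeError; skipped.
4. `except AttributeError` matches → answer = 131.
Result: 131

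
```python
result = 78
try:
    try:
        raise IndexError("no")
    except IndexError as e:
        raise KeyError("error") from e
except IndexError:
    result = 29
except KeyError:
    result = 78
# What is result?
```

Step-by-step execution trace:
1. Inner try raises IndexError; inner `except IndexError as e` catches it.
2. `raise KeyError(...) from e` raises KeyError (IndexError is attached as __cause__, but only KeyError is active).
3. Outer `except IndexError` does not match KeyError; skipped.
4. Outer `except KeyError` matches → result = 78.
Result: 78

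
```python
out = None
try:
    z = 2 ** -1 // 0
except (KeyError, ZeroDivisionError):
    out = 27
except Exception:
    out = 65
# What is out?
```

Step-by-step execution trace:
1. `z = 2 ** -1 // 0` raises ZeroDivisionError.
2. `except (KeyError, ZeroDivisionError)` matches (ZeroDivisionError is in the tuple) → out = 27.
3. `except Exception` is not reached.
Result: 27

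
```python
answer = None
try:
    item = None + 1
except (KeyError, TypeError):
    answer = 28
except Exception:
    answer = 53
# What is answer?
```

Step-by-step execution trace:
1. `item = None + 1` raises TypeError.
2. `except (KeyError, TypeError)` matches (TypeError is in the tuple) → answer = 28.
3. `except Exception` is not reached.
Result: 28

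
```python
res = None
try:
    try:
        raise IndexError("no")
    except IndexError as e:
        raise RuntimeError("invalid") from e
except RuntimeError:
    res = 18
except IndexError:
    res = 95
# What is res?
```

Step-by-step execution trace:
1. Inner try raises IndexError; inner `except IndexError as e` catches it.
2. `raise RuntimeError(...) from e` raises RuntimeError (IndexError is attached as __cause__, but only RuntimeError is active).
3. Outer `except RuntimeError` matches → res = 18.
4. `except IndexError` is not reached.
Result: 18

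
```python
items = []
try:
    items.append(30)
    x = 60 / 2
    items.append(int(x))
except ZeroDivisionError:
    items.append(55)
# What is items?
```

Step-by-step execution trace:
1. try: `items.append(30)` → items = [30].
2. `x = 60 / 2` → x = 30.0. No exception raised.
3. `items.append(int(x))` → items = [30, 30].
4. `except ZeroDivisionError` is skipped (no exception was raised).
Result: [30, 30]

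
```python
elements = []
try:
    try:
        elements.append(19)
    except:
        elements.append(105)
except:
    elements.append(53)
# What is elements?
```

Step-by-step execution trace:
1. Inner try: `elements.append(19)` → elements = [19]. No exception raised.
2. Inner `except` is skipped.
3. Inner try completes normally; outer `except` is skipped.
Result: [19]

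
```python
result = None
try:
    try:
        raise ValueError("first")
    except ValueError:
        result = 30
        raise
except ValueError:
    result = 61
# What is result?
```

Step-by-step execution trace:
1. Inner try: `raise ValueError("first")` raises ValueError.
2. Inner `except ValueError` matches → result = 30.
3. bare `raise` re-raises the same ValueError.
4. Outer `except ValueError` matches → result = 61.
Result: 61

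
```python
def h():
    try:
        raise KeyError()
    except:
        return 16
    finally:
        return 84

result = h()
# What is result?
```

Step-by-step execution trace:
1. `h()` enters try: `raise KeyError()` raises KeyError.
2. bare `except` matches → `return 16` sets pending return value 16.
3. Before returning, `finally: return 84` runs and overrides the pending return.
4. h() returns 84 → result = 84.
Result: 84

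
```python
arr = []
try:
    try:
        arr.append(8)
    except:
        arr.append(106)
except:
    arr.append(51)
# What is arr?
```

Step-by-step execution trace:
1. Inner try: `arr.append(8)` → arr = [8]. No exception raised.
2. Inner `except` is skipped.
3. Inner try completes normally; outer `except` is skipped.
Result: [8]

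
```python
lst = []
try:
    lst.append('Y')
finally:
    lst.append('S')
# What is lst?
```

Step-by-step execution trace:
1. try: `lst.append('Y')` → lst = ['Y'].
2. The try body completes without raising.
3. finally always runs: `lst.append('S')` → lst = ['Y', 'S'].
Result: ['Y', 'S']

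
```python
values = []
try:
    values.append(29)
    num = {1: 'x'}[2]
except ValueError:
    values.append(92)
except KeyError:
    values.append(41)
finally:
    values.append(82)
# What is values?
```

Step-by-step execution trace:
1. try: `values.append(29)` → values = [29].
2. `num = {1: 'x'}[2]` raises KeyError.
3. `except ValueError` does not match KeyError; skipped.
4. `except KeyError` matches → `values.append(41)` → values = [29, 41].
5. finally always runs: `values.append(82)` → values = [29, 41, 82].
Result: [29, 41, 82]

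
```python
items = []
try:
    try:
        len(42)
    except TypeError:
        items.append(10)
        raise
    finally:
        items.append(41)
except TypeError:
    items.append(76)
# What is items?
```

Step-by-step execution trace:
1. Inner try: `len(42)` raises TypeError.
2. Inner `except TypeError` matches → `items.append(10)` → items = [10].
3. bare `raise` re-raises TypeError.
4. Inner `finally` runs during unwinding: `items.append(41)` → items = [10, 41].
5. Outer `except TypeError` matches → `items.append(76)` → items = [10, 41, 76].
Result: [10, 41, 76]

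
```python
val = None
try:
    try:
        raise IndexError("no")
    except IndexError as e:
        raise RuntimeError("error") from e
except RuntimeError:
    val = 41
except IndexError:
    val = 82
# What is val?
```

Step-by-step execution trace:
1. Inner try raises IndexError; inner `except IndexError as e` catches it.
2. `raise RuntimeError(...) from e` raises RuntimeError (IndexError is attached as __cause__, but only RuntimeError is active).
3. Outer `except RuntimeError` matches → val = 41.
4. `except IndexError` is not reached.
Result: 41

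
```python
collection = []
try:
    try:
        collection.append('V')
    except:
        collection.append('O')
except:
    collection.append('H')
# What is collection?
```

Step-by-step execution trace:
1. Inner try: `collection.append('V')` → collection = ['V']. No exception raised.
2. Inner `except` is skipped.
3. Inner try completes normally; outer `except` is skipped.
Result: ['V']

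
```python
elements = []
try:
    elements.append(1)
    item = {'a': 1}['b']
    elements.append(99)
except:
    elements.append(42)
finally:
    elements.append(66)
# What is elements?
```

Step-by-step execution trace:
1. try: `elements.append(1)` → elements = [1].
2. `item = {'a': 1}['b']` raises KeyError; `elements.append(99)` is not reached.
3. bare `except` matches → `elements.append(42)` → elements = [1, 42].
4. finally always runs: `elements.append(66)` → elements = [1, 42, 66].
Result: [1, 42, 66]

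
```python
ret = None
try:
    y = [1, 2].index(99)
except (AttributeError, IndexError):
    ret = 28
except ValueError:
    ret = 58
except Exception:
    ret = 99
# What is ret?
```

Step-by-step execution trace:
1. `y = [1, 2].index(99)` raises ValueError.
2. `except (AttributeError, IndexError)` does not match ValueError; skipped.
3. `except ValueError` matches (exact type match) → ret = 58.
4. `except Exception` is not reached.
Result: 58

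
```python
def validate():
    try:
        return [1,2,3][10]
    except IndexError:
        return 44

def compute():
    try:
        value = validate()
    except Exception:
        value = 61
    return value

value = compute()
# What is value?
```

Step-by-step execution trace:
1. `compute()` calls `validate()`.
2. In validate: `[1,2,3][10]` raises IndexError; `except IndexError` catches it → returns 44.
3. In compute: `value = validate()` → value = 44. No exception reaches compute.
4. `except Exception` is skipped; compute returns 44.
5. value = 44.
Result: 44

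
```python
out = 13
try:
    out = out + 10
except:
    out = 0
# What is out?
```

Step-by-step execution trace:
1. out starts at 13.
2. try: `out = out + 10` → out = 23. No exception raised.
3. `except` is skipped.
Result: 23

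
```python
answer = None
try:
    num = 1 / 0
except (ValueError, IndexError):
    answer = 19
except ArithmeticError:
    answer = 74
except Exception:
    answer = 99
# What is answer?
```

Step-by-step execution trace:
1. `num = 1 / 0` raises ZeroDivisionError.
2. `except (ValueError, IndexError)` does not match ZeroDivisionError; skipped.
3. `except ArithmeticError` matches (ZeroDivisionError is a subclass of ArithmeticError) → answer = 74.
4. `except Exception` is not reached.
Result: 74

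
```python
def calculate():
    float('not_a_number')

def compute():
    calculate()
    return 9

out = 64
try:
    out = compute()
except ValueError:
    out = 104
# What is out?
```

Step-by-step execution trace:
1. out starts at 64.
2. try: `compute()` calls `calculate()`.
3. `calculate()` evaluates `float('not_a_number')`, which raises ValueError; it propagates through compute (uncaught).
4. `return 9` in compute is not reached; the assignment to out does not complete.
5. `except ValueError` matches → out = 104.
Result: 104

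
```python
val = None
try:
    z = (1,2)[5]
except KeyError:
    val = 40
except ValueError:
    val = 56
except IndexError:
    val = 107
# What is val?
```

Step-by-step execution trace:
1. `z = (1,2)[5]` raises IndexError.
2. `except KeyError` does not match IndexError; skipped.
3. `except ValueError` does not match IndexError; skipped.
4. `except IndexError` matches → val = 107.
Result: 107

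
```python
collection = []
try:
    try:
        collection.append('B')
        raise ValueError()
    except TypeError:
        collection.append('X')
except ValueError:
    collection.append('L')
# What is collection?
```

Step-by-step execution trace:
1. Inner try: `collection.append('B')` → collection = ['B'].
2. `raise ValueError()` raises ValueError.
3. Inner `except TypeError` does not match ValueError; exception propagates to outer try.
4. Outer `except ValueError` matches → `collection.append('L')` → collection = ['B', 'L'].
Result: ['B', 'L']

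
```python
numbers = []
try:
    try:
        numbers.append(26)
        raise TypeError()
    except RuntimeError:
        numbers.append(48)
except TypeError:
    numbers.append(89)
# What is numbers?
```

Step-by-step execution trace:
1. Inner try: `numbers.append(26)` → numbers = [26].
2. `raise TypeError()` raises TypeError.
3. Inner `except RuntimeError` does not match TypeError; exception propagates to outer try.
4. Outer `except TypeError` matches → `numbers.append(89)` → numbers = [26, 89].
Result: [26, 89]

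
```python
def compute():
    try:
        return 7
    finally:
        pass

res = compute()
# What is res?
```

Step-by-step execution trace:
1. `compute()` enters try: `return 7` sets pending return value 7.
2. Before returning, `finally: pass` runs (no effect).
3. compute() returns 7 → res = 7.
Result: 7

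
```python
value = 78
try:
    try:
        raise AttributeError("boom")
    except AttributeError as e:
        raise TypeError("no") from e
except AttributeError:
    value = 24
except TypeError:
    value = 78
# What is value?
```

Step-by-step execution trace:
1. Inner try raises AttributeError; inner `except AttributeError as e` catches it.
2. `raise TypeError(...) from e` raises TypeError (AttributeError is attached as __cause__, but only TypeError is active).
3. Outer `except AttributeError` does not match TypeError; skipped.
4. Outer `except TypeError` matches → value = 78.
Result: 78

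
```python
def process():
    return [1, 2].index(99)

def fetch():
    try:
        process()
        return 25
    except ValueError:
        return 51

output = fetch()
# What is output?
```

Step-by-step execution trace:
1. `fetch()` calls `process()`.
2. `process()` evaluates `[1, 2].index(99)`, which raises ValueError; it propagates to the caller.
3. `return 25` is not reached.
4. `except ValueError` in fetch matches → returns 51.
5. output = 51.
Result: 51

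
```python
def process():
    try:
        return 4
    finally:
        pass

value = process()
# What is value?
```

Step-by-step execution trace:
1. `process()` enters try: `return 4` sets pending return value 4.
2. Before returning, `finally: pass` runs (no effect).
3. process() returns 4 → value = 4.
Result: 4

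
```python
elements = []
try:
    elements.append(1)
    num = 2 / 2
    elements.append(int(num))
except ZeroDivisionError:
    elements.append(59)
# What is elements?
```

Step-by-step execution trace:
1. try: `elements.append(1)` → elements = [1].
2. `num = 2 / 2` → num = 1.0. No exception raised.
3. `elements.append(int(num))` → elements = [1, 1].
4. `except ZeroDivisionError` is skipped (no exception was raised).
Result: [1, 1]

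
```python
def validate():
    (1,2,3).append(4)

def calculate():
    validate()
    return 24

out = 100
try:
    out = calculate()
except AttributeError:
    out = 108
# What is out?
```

Step-by-step execution trace:
1. out starts at 100.
2. try: `calculate()` calls `validate()`.
3. `validate()` evaluates `(1,2,3).append(4)`, which raises AttributeError; it propagates through calculate (uncaught).
4. `return 24` in calculate is not reached; the assignment to out does not complete.
5. `except AttributeError` matches → out = 108.
Result: 108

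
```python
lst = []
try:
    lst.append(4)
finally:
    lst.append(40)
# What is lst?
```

Step-by-step execution trace:
1. try: `lst.append(4)` → lst = [4].
2. The try body completes without raising.
3. finally always runs: `lst.append(40)` → lst = [4, 40].
Result: [4, 40]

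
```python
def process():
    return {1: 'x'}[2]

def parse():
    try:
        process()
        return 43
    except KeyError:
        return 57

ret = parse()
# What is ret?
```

Step-by-step execution trace:
1. `parse()` calls `process()`.
2. `process()` evaluates `{1: 'x'}[2]`, which raises KeyError; it propagates to the caller.
3. `return 43` is not reached.
4. `except KeyError` in parse matches → returns 57.
5. ret = 57.
Result: 57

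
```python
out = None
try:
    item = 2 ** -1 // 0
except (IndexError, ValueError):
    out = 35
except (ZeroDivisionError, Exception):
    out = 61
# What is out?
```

Step-by-step execution trace:
1. `item = 2 ** -1 // 0` raises ZeroDivisionError.
2. `except (IndexError, ValueError)` does not match ZeroDivisionError; skipped.
3. `except (ZeroDivisionError, Exception)` matches (ZeroDivisionError is in the tuple) → out = 61.
Result: 61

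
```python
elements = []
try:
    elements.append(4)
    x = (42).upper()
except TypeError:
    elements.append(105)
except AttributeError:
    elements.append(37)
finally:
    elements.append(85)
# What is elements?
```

Step-by-step execution trace:
1. try: `elements.append(4)` → elements = [4].
2. `x = (42).upper()` raises AttributeError.
3. `except TypeError` does not match AttributeError; skipped.
4. `except AttributeError` matches → `elements.append(37)` → elements = [4, 37].
5. finally always runs: `elements.append(85)` → elements = [4, 37, 85].
Result: [4, 37, 85]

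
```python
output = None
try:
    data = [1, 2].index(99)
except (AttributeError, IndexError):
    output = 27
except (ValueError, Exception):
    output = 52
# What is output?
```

Step-by-step execution trace:
1. `data = [1, 2].index(99)` raises ValueError.
2. `except (AttributeError, IndexError)` does not match ValueError; skipped.
3. `except (ValueError, Exception)` matches (ValueError is in the tuple) → output = 52.
Result: 52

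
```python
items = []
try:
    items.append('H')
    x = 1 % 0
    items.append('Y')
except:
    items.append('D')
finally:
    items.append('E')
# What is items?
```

Step-by-step execution trace:
1. try: `items.append('H')` → items = ['H'].
2. `x = 1 % 0` raises ZeroDivisionError; `items.append('Y')` is not reached.
3. bare `except` matches → `items.append('D')` → items = ['H', 'D'].
4. finally always runs: `items.append('E')` → items = ['H', 'D', 'E'].
Result: ['H', 'D', 'E']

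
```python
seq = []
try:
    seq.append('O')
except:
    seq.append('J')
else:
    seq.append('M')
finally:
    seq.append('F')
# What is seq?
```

Step-by-step execution trace:
1. try: `seq.append('O')` → seq = ['O']. No exception raised.
2. `except` is skipped.
3. `else` runs: `seq.append('M')` → seq = ['O', 'M'].
4. `finally` always runs: `seq.append('F')` → seq = ['O', 'M', 'F'].
Result: ['O', 'M', 'F']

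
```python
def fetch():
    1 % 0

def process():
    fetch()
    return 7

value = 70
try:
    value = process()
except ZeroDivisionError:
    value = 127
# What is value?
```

Step-by-step execution trace:
1. value starts at 70.
2. try: `process()` calls `fetch()`.
3. `fetch()` evaluates `1 % 0`, which raises ZeroDivisionError; it propagates through process (uncaught).
4. `return 7` in process is not reached; the assignment to value does not complete.
5. `except ZeroDivisionError` matches → value = 127.
Result: 127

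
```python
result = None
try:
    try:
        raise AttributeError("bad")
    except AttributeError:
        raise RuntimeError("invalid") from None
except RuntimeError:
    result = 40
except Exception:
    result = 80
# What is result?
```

Step-by-step execution trace:
1. Inner try raises AttributeError; inner `except AttributeError` catches it.
2. `raise RuntimeError(...) from None` raises RuntimeError (from None suppresses __context__, but the active exception is still RuntimeError).
3. Outer `except RuntimeError` matches → result = 40.
4. `except Exception` is not reached.
Result: 40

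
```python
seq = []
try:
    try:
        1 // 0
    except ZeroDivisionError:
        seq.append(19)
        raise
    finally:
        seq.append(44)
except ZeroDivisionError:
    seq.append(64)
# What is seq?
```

Step-by-step execution trace:
1. Inner try: `1 // 0` raises ZeroDivisionError.
2. Inner `except ZeroDivisionError` matches → `seq.append(19)` → seq = [19].
3. bare `raise` re-raises ZeroDivisionError.
4. Inner `finally` runs during unwinding: `seq.append(44)` → seq = [19, 44].
5. Outer `except ZeroDivisionError` matches → `seq.append(64)` → seq = [19, 44, 64].
Result: [19, 44, 64]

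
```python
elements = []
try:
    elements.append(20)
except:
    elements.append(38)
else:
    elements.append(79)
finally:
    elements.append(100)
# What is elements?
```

Step-by-step execution trace:
1. try: `elements.append(20)` → elements = [20]. No exception raised.
2. `except` is skipped.
3. `else` runs: `elements.append(79)` → elements = [20, 79].
4. `finally` always runs: `elements.append(100)` → elements = [20, 79, 100].
Result: [20, 79, 100]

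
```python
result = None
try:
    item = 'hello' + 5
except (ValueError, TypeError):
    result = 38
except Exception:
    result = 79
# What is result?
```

Step-by-step execution trace:
1. `item = 'hello' + 5` raises TypeError.
2. `except (ValueError, TypeError)` matches (TypeError is in the tuple) → result = 38.
3. `except Exception` is not reached.
Result: 38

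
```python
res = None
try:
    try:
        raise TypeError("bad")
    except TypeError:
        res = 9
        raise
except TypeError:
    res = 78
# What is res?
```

Step-by-step execution trace:
1. Inner try: `raise TypeError("bad")` raises TypeError.
2. Inner `except TypeError` matches → res = 9.
3. bare `raise` re-raises the same TypeError.
4. Outer `except TypeError` matches → res = 78.
Result: 78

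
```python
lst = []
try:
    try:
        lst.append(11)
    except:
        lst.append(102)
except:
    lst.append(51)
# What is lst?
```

Step-by-step execution trace:
1. Inner try: `lst.append(11)` → lst = [11]. No exception raised.
2. Inner `except` is skipped.
3. Inner try completes normally; outer `except` is skipped.
Result: [11]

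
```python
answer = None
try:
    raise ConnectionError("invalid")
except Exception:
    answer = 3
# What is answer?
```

Step-by-step execution trace:
1. `raise ConnectionError(...)` raises ConnectionError.
2. `except Exception` matches (ConnectionError is a subclass of Exception) → answer = 3.
Result: 3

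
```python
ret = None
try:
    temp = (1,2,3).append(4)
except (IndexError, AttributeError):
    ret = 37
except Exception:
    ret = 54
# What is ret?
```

Step-by-step execution trace:
1. `temp = (1,2,3).append(4)` raises AttributeError.
2. `except (IndexError, AttributeError)` matches (AttributeError is in the tuple) → ret = 37.
3. `except Exception` is not reached.
Result: 37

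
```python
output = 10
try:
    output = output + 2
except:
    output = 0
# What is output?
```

Step-by-step execution trace:
1. output starts at 10.
2. try: `output = output + 2` → output = 12. No exception raised.
3. `except` is skipped.
Result: 12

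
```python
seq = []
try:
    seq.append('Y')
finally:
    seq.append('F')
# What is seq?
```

Step-by-step execution trace:
1. try: `seq.append('Y')` → seq = ['Y'].
2. The try body completes without raising.
3. finally always runs: `seq.append('F')` → seq = ['Y', 'F'].
Result: ['Y', 'F']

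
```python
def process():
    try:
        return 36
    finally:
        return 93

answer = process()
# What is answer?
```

Step-by-step execution trace:
1. `process()` enters try: `return 36` sets pending return value 36.
2. Before returning, `finally: return 93` runs and overrides the pending return.
3. process() returns 93 → answer = 93.
Result: 93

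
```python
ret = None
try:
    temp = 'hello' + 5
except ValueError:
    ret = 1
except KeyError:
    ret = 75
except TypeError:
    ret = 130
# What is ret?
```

Step-by-step execution trace:
1. `temp = 'hello' + 5` raises TypeError.
2. `except ValueError` does not match TypeError; skipped.
3. `except KeyError` does not match TypeError; skipped.
4. `except TypeError` matches → ret = 130.
Result: 130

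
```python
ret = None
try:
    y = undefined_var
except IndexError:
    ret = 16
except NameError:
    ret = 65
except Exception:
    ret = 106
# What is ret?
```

Step-by-step execution trace:
1. `y = undefined_var` raises NameError.
2. `except IndexError` does not match NameError; skipped.
3. `except NameError` matches → ret = 65.
4. Remaining except clauses are skipped.
Result: 65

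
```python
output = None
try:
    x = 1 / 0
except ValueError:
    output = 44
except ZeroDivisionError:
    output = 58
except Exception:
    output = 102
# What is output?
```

Step-by-step execution trace:
1. `x = 1 / 0` raises ZeroDivisionError.
2. `except ValueError` does not match ZeroDivisionError; skipped.
3. `except ZeroDivisionError` matches → output = 58.
4. Remaining except clauses are skipped.
Result: 58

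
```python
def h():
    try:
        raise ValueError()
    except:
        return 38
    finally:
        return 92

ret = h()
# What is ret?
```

Step-by-step execution trace:
1. `h()` enters try: `raise ValueError()` raises ValueError.
2. bare `except` matches → `return 38` sets pending return value 38.
3. Before returning, `finally: return 92` runs and overrides the pending return.
4. h() returns 92 → ret = 92.
Result: 92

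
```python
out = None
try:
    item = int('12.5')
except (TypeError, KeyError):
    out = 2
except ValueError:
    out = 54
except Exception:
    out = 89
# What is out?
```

Step-by-step execution trace:
1. `item = int('12.5')` raises ValueError.
2. `except (TypeError, KeyError)` does not match ValueError; skipped.
3. `except ValueError` matches (exact type match) → out = 54.
4. `except Exception` is not reached.
Result: 54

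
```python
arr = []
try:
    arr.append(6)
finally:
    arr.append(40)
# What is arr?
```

Step-by-step execution trace:
1. try: `arr.append(6)` → arr = [6].
2. The try body completes without raising.
3. finally always runs: `arr.append(40)` → arr = [6, 40].
Result: [6, 40]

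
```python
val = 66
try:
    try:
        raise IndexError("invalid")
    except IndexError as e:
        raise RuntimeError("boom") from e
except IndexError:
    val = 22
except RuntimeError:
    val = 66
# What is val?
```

Step-by-step execution trace:
1. Inner try raises IndexError; inner `except IndexError as e` catches it.
2. `raise RuntimeError(...) from e` raises RuntimeError (IndexError is attached as __cause__, but only RuntimeError is active).
3. Outer `except IndexError` does not match RuntimeError; skipped.
4. Outer `except RuntimeError` matches → val = 66.
Result: 66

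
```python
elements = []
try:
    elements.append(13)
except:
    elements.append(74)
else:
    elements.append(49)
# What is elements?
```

Step-by-step execution trace:
1. try: `elements.append(13)` → elements = [13]. No exception raised.
2. `except` is skipped.
3. `else` runs (try completed without exception): `elements.append(49)` → elements = [13, 49].
Result: [13, 49]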